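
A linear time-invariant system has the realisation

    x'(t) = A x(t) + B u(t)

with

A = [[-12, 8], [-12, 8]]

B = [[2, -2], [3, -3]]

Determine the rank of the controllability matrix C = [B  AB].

AB = [[0, 0], [0, 0]]
Controllability matrix C = [B  AB] = [[2, -2, 0, 0], [3, -3, 0, 0]]
Every column of C is a scalar multiple of column 1 = [2, 3] (multipliers 1, -1, 0, 0), so the columns span a one-dimensional space.
C ≠ 0, hence rank(C) = 1.
rank(C) = 1 < n = 2, so the pair (A, B) is not completely controllable.

1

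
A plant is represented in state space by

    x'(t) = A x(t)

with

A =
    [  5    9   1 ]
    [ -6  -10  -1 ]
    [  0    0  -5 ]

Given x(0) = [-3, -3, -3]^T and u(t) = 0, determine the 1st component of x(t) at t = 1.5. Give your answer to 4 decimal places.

-3.9849

det(sI - A) = s^3 - (tr A)s^2 + (M11 + M22 + M33)s - det A, where Mii is the 2×2 principal minor of A obtained by deleting row i and column i.
tr A = 5 + (-10) + (-5) = -10; M11 = (-10)·(-5) - (-1)·0 = 50 - 0 = 50; M22 = 5·(-5) - 1·0 = -25 - 0 = -25; M33 = 5·(-10) - 9·(-6) = -50 - (-54) = 4; sum of minors = 29.
det A = 5·((-10)·(-5) - (-1)·0) - 9·((-6)·(-5) - (-1)·0) + 1·((-6)·0 - (-10)·0) = 5·50 - 9·30 + 1·0 = -20.
So p(s) = det(sI - A) = s^3 + 10s^2 + 29s + 20.
Rational-root test: any integer root divides 20. Testing small divisors, s = -1 works: p(-1) = -1 + 10 + (-29) + 20 = 0, so (s + 1) is a factor.
Dividing, p(s) = (s + 1)(s^2 + 9s + 20).
Factor s^2 + 9s + 20: two numbers with sum -9 and product 20 are -4 and -5, so s^2 + 9s + 20 = (s + 4)(s + 5).
Hence p(s) = (s + 1) (s + 4) (s + 5), with roots -5, -4, -1.
The eigenvalues -5, -4, -1 are distinct and real, so A is diagonalisable and x(t) = e^{At} x(0) = V diag(e^{λ_i t}) V^{-1} x(0), where the columns of V are the eigenvectors.
λ = -5: A - (-5)I = [[10, 9, 1], [-6, -5, -1], [0, 0, 0]]. v must be orthogonal to every row; (row 1) × (row 2) = [-4, 4, 4], so take v_1 = [-1, 1, 1]^T.
λ = -4: A - (-4)I = [[9, 9, 1], [-6, -6, -1], [0, 0, -1]]. v must be orthogonal to every row; (row 1) × (row 2) = [-3, 3, 0], so take v_2 = [-1, 1, 0]^T.
λ = -1: A - (-1)I = [[6, 9, 1], [-6, -9, -1], [0, 0, -4]]. v must be orthogonal to every row; (row 1) × (row 3) = [-36, 24, 0], so take v_3 = [3, -2, 0]^T.
V = [v_1 v_2 v_3] = [[-1, -1, 3], [1, 1, -2], [1, 0, 0]] has det V = -1, so V^{-1} = adj(V)/det V = [[0, 0, 1], [2, 3, -1], [1, 1, 0]].
Modal coordinates z(0) = V^{-1} x(0): 0·(-3) + 0·(-3) + 1·(-3) = -3; 2·(-3) + 3·(-3) + (-1)·(-3) = -12; 1·(-3) + 1·(-3) + 0·(-3) = -6; so z(0) = [-3, -12, -6]^T.
x_1(t) = Σ_i (v_i)_1 · z_i(0) · e^{λ_i t} (row 1 of V times the modal terms).
x_1(1.5) = (-1)·(-3)·e^{-5·1.5} + (-1)·(-12)·e^{-4·1.5} + 3·(-6)·e^{-1·1.5} = 3·0.000553 + 12·0.002479 + (-18)·0.223130 = -3.9849.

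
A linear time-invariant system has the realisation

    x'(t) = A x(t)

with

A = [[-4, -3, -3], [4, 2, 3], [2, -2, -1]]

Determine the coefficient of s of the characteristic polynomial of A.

18

Expand det(sI - A) for the 3×3 matrix.
p(s) = s^3 + 3s^2 + 18s + 10.
(Check: constant term = det(-A) = (-1)^3 det A = 10; coefficient of s^2 = -tr A = 3.)
The coefficient of s is 18.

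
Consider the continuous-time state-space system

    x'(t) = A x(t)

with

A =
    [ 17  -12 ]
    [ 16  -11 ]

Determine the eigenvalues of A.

1, 5

det(sI - A) = s^2 - (tr A)s + det A, with tr A = 17 + (-11) = 6 and det A = 17·(-11) - (-12)·16 = -187 - (-192) = 5.
So p(s) = det(sI - A) = s^2 - 6s + 5.
Factor s^2 - 6s + 5: two numbers with sum 6 and product 5 are 5 and 1, so s^2 - 6s + 5 = (s - 5)(s - 1).
Hence p(s) = (s - 5) (s - 1), with roots 1, 5.
At least one eigenvalue has non-negative real part, so the system is not asymptotically stable.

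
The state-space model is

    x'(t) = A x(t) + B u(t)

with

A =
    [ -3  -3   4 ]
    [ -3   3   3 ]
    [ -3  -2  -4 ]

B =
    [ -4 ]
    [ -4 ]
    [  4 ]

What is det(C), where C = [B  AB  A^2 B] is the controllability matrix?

AB = [[40], [12], [4]]
A^2B = [[-140], [-72], [-160]]
Controllability matrix C = [B  AB  A^2B] = [[-4, 40, -140], [-4, 12, -72], [4, 4, -160]]
Expanding along the first row, det(C) = (-4)·(12·(-160) - (-72)·4) - 40·((-4)·(-160) - (-72)·4) + (-140)·((-4)·4 - 12·4) = (-4)·(-1632) - 40·928 + (-140)·(-64) = -21632
Since det(C) ≠ 0, rank(C) = 3 and the system is completely controllable.

-21632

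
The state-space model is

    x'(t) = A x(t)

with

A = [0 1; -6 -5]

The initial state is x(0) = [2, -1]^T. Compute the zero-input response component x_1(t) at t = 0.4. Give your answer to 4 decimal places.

1.3431

det(sI - A) = s^2 - (tr A)s + det A, with tr A = 0 + (-5) = -5 and det A = 0·(-5) - 1·(-6) = 0 - (-6) = 6.
So p(s) = det(sI - A) = s^2 + 5s + 6.
Factor s^2 + 5s + 6: two numbers with sum -5 and product 6 are -2 and -3, so s^2 + 5s + 6 = (s + 2)(s + 3).
Hence p(s) = (s + 2) (s + 3), with roots -3, -2.
The eigenvalues -3, -2 are distinct and real, so A is diagonalisable and x(t) = e^{At} x(0) = V diag(e^{λ_i t}) V^{-1} x(0), where the columns of V are the eigenvectors.
λ = -3: A - (-3)I = [[3, 1], [-6, -2]]. Row 1 gives 3·v1 + 1·v2 = 0, so take v_1 = [1, -3]^T.
λ = -2: A - (-2)I = [[2, 1], [-6, -3]]. Row 1 gives 2·v1 + 1·v2 = 0, so take v_2 = [-1, 2]^T.
V = [v_1 v_2] = [[1, -1], [-3, 2]] has det V = -1, so V^{-1} = adj(V)/det V = [[-2, -1], [-3, -1]].
Modal coordinates z(0) = V^{-1} x(0): (-2)·2 + (-1)·(-1) = -3; (-3)·2 + (-1)·(-1) = -5; so z(0) = [-3, -5]^T.
x_1(t) = Σ_i (v_i)_1 · z_i(0) · e^{λ_i t} (row 1 of V times the modal terms).
x_1(0.4) = 1·(-3)·e^{-3·0.4} + (-1)·(-5)·e^{-2·0.4} = (-3)·0.301194 + 5·0.449329 = 1.3431.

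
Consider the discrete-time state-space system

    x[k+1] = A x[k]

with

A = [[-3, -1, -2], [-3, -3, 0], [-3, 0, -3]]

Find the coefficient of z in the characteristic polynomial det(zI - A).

18

Expand det(zI - A) for the 3×3 matrix.
p(z) = z^3 + 9z^2 + 18z.
(Check: constant term = det(-A) = (-1)^3 det A = 0; coefficient of z^2 = -tr A = 9.)
The coefficient of z is 18.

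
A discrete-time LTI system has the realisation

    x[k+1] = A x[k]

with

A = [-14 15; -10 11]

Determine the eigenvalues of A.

-4, 1

det(zI - A) = z^2 - (tr A)z + det A, with tr A = (-14) + 11 = -3 and det A = (-14)·11 - 15·(-10) = -154 - (-150) = -4.
So p(z) = det(zI - A) = z^2 + 3z - 4.
Factor z^2 + 3z - 4: two numbers with sum -3 and product -4 are 1 and -4, so z^2 + 3z - 4 = (z - 1)(z + 4).
Hence p(z) = (z - 1) (z + 4), with roots -4, 1.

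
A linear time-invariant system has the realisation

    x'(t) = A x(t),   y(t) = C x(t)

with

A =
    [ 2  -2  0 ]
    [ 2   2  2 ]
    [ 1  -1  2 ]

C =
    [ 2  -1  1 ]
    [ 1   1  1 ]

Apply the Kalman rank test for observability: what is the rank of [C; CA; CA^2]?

3

CA = [[3, -7, 0], [5, -1, 4]]
CA^2 = [[-8, -20, -14], [12, -16, 6]]
Observability matrix O = [C; CA; CA^2] = [[2, -1, 1], [1, 1, 1], [3, -7, 0], [5, -1, 4], [-8, -20, -14], [12, -16, 6]]
Take the 3×3 submatrix of O formed by rows 1, 2, 3: [[2, -1, 1], [1, 1, 1], [3, -7, 0]]. Its determinant is 2·(1·0 - 1·(-7)) - (-1)·(1·0 - 1·3) + 1·(1·(-7) - 1·3) = 2·7 - (-1)·(-3) + 1·(-10) = 1 ≠ 0.
So rank(O) ≥ 3; since O has 3 columns, rank(O) = 3.
rank(O) = 3 = n, so the pair (A, C) is completely observable.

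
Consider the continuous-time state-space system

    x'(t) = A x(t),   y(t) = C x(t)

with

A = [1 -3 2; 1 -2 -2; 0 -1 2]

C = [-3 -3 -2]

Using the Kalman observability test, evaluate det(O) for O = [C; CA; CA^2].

CA = [[-6, 17, -4]]
CA^2 = [[11, -12, -54]]
Observability matrix O = [C; CA; CA^2] = [[-3, -3, -2], [-6, 17, -4], [11, -12, -54]]
Expanding along the first row, det(O) = (-3)·(17·(-54) - (-4)·(-12)) - (-3)·((-6)·(-54) - (-4)·11) + (-2)·((-6)·(-12) - 17·11) = (-3)·(-966) - (-3)·368 + (-2)·(-115) = 4232
Since det(O) ≠ 0, rank(O) = 3 and the system is completely observable.

4232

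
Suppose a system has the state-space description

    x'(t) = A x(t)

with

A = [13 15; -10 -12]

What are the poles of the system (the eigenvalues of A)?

det(sI - A) = s^2 - (tr A)s + det A, with tr A = 13 + (-12) = 1 and det A = 13·(-12) - 15·(-10) = -156 - (-150) = -6.
So p(s) = det(sI - A) = s^2 - s - 6.
Factor s^2 - s - 6: two numbers with sum 1 and product -6 are 3 and -2, so s^2 - s - 6 = (s - 3)(s + 2).
Hence p(s) = (s - 3) (s + 2), with roots -2, 3.
At least one eigenvalue has non-negative real part, so the system is not asymptotically stable.

-2, 3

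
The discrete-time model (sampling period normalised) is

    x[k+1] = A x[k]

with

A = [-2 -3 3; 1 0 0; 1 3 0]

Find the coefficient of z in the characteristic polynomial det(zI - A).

Expand det(zI - A) for the 3×3 matrix.
p(z) = z^3 + 2z^2 - 9.
(Check: constant term = det(-A) = (-1)^3 det A = -9; coefficient of z^2 = -tr A = 2.)
The coefficient of z is 0.

0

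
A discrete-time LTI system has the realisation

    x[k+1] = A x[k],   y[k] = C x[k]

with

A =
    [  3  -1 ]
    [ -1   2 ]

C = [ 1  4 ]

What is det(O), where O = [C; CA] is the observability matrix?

CA = [[-1, 7]]
Observability matrix O = [C; CA] = [[1, 4], [-1, 7]]
det(O) = 1·7 - 4·(-1) = 7 - (-4) = 11
Since det(O) ≠ 0, rank(O) = 2 and the system is completely observable.

11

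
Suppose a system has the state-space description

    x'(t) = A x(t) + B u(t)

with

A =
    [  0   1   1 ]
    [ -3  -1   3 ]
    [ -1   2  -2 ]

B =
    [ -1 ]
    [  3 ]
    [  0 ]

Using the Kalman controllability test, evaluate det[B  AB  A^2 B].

AB = [[3], [0], [7]]
A^2B = [[7], [12], [-17]]
Controllability matrix C = [B  AB  A^2B] = [[-1, 3, 7], [3, 0, 12], [0, 7, -17]]
Expanding along the first row, det(C) = (-1)·(0·(-17) - 12·7) - 3·(3·(-17) - 12·0) + 7·(3·7 - 0·0) = (-1)·(-84) - 3·(-51) + 7·21 = 384
Since det(C) ≠ 0, rank(C) = 3 and the system is completely controllable.

384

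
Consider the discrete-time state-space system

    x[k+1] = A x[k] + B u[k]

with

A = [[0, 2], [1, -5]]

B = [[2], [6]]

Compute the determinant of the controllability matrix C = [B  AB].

-128

AB = [[12], [-28]]
Controllability matrix C = [B  AB] = [[2, 12], [6, -28]]
det(C) = 2·(-28) - 12·6 = -56 - 72 = -128
Since det(C) ≠ 0, rank(C) = 2 and the system is completely controllable.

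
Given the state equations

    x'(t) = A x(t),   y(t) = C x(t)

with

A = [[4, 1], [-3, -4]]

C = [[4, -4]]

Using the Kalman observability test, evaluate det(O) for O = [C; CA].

CA = [[28, 20]]
Observability matrix O = [C; CA] = [[4, -4], [28, 20]]
det(O) = 4·20 - (-4)·28 = 80 - (-112) = 192
Since det(O) ≠ 0, rank(O) = 2 and the system is completely observable.

192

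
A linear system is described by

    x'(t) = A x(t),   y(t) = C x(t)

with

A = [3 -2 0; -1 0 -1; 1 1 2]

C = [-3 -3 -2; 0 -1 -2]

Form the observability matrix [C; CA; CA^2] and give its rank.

CA = [[-8, 4, -1], [-1, -2, -3]]
CA^2 = [[-29, 15, -6], [-4, -1, -4]]
Observability matrix O = [C; CA; CA^2] = [[-3, -3, -2], [0, -1, -2], [-8, 4, -1], [-1, -2, -3], [-29, 15, -6], [-4, -1, -4]]
Take the 3×3 submatrix of O formed by rows 1, 2, 3: [[-3, -3, -2], [0, -1, -2], [-8, 4, -1]]. Its determinant is (-3)·((-1)·(-1) - (-2)·4) - (-3)·(0·(-1) - (-2)·(-8)) + (-2)·(0·4 - (-1)·(-8)) = (-3)·9 - (-3)·(-16) + (-2)·(-8) = -59 ≠ 0.
So rank(O) ≥ 3; since O has 3 columns, rank(O) = 3.
rank(O) = 3 = n, so the pair (A, C) is completely observable.

3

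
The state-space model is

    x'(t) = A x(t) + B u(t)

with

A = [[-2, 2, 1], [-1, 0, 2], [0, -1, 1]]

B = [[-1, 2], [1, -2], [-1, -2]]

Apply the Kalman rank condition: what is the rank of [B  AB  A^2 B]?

3

AB = [[3, -10], [-1, -6], [-2, 0]]
A^2B = [[-10, 8], [-7, 10], [-1, 6]]
Controllability matrix C = [B  AB  A^2B] = [[-1, 2, 3, -10, -10, 8], [1, -2, -1, -6, -7, 10], [-1, -2, -2, 0, -1, 6]]
Take the 3×3 submatrix of C formed by columns 1, 2, 3: [[-1, 2, 3], [1, -2, -1], [-1, -2, -2]]. Its determinant is (-1)·((-2)·(-2) - (-1)·(-2)) - 2·(1·(-2) - (-1)·(-1)) + 3·(1·(-2) - (-2)·(-1)) = (-1)·2 - 2·(-3) + 3·(-4) = -8 ≠ 0.
So rank(C) ≥ 3; since C has 3 rows, rank(C) = 3.
rank(C) = 3 = n, so the pair (A, B) is completely controllable.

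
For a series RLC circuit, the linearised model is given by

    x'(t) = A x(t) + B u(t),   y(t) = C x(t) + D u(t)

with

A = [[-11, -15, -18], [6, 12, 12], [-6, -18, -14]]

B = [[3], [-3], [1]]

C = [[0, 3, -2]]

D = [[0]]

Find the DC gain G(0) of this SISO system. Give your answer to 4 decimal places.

-9.7000

G(0) = C(-A)^{-1}B + D = -C A^{-1} B + D.
det A = -60, so A^{-1} = (1/-60)·adj(A) = [[-4/5, -19/10, -3/5], [-1/5, -23/30, -2/5], [3/5, 9/5, 7/10]]
A^{-1} B = [27/10, 13/10, -29/10]^T
C A^{-1} B = 97/10
G(0) = D - C A^{-1} B = 0 - (97/10) = -97/10 ≈ -9.7000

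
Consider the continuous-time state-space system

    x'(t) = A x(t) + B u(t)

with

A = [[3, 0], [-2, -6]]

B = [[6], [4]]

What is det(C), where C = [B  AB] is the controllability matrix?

-288

AB = [[18], [-36]]
Controllability matrix C = [B  AB] = [[6, 18], [4, -36]]
det(C) = 6·(-36) - 18·4 = -216 - 72 = -288
Since det(C) ≠ 0, rank(C) = 2 and the system is completely controllable.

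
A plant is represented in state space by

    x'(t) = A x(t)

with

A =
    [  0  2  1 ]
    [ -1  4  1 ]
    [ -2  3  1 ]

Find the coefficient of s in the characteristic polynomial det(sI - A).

5

Expand det(sI - A) for the 3×3 matrix.
p(s) = s^3 - 5s^2 + 5s - 3.
(Check: constant term = det(-A) = (-1)^3 det A = -3; coefficient of s^2 = -tr A = -5.)
The coefficient of s is 5.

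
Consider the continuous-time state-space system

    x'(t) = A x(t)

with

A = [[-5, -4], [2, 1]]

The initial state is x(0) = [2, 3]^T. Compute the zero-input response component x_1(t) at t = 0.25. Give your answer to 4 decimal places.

det(sI - A) = s^2 - (tr A)s + det A, with tr A = (-5) + 1 = -4 and det A = (-5)·1 - (-4)·2 = -5 - (-8) = 3.
So p(s) = det(sI - A) = s^2 + 4s + 3.
Factor s^2 + 4s + 3: two numbers with sum -4 and product 3 are -1 and -3, so s^2 + 4s + 3 = (s + 1)(s + 3).
Hence p(s) = (s + 1) (s + 3), with roots -3, -1.
The eigenvalues -3, -1 are distinct and real, so A is diagonalisable and x(t) = e^{At} x(0) = V diag(e^{λ_i t}) V^{-1} x(0), where the columns of V are the eigenvectors.
λ = -3: A - (-3)I = [[-2, -4], [2, 4]]. Row 1 gives (-2)·v1 + (-4)·v2 = 0, so take v_1 = [2, -1]^T.
λ = -1: A - (-1)I = [[-4, -4], [2, 2]]. Row 1 gives (-4)·v1 + (-4)·v2 = 0, so take v_2 = [-1, 1]^T.
V = [v_1 v_2] = [[2, -1], [-1, 1]] has det V = 1, so V^{-1} = adj(V)/det V = [[1, 1], [1, 2]].
Modal coordinates z(0) = V^{-1} x(0): 1·2 + 1·3 = 5; 1·2 + 2·3 = 8; so z(0) = [5, 8]^T.
x_1(t) = Σ_i (v_i)_1 · z_i(0) · e^{λ_i t} (row 1 of V times the modal terms).
x_1(0.25) = 2·5·e^{-3·0.25} + (-1)·8·e^{-1·0.25} = 10·0.472367 + (-8)·0.778801 = -1.5067.

-1.5067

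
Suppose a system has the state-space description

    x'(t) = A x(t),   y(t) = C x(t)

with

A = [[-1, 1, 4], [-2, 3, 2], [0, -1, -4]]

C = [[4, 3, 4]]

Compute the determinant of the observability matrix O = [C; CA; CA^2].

CA = [[-10, 9, 6]]
CA^2 = [[-8, 11, -46]]
Observability matrix O = [C; CA; CA^2] = [[4, 3, 4], [-10, 9, 6], [-8, 11, -46]]
Expanding along the first row, det(O) = 4·(9·(-46) - 6·11) - 3·((-10)·(-46) - 6·(-8)) + 4·((-10)·11 - 9·(-8)) = 4·(-480) - 3·508 + 4·(-38) = -3596
Since det(O) ≠ 0, rank(O) = 3 and the system is completely observable.

-3596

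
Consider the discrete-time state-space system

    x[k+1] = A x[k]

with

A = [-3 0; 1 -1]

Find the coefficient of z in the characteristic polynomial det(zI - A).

For a 2×2 matrix, det(zI - A) = z^2 - (tr A)z + det A.
tr A = -4, det A = 3.
So p(z) = z^2 + 4z + 3.
The coefficient of z is 4.

4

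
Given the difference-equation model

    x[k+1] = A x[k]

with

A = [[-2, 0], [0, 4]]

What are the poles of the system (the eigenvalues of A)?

det(zI - A) = z^2 - (tr A)z + det A, with tr A = (-2) + 4 = 2 and det A = (-2)·4 - 0·0 = -8 - 0 = -8.
So p(z) = det(zI - A) = z^2 - 2z - 8.
Factor z^2 - 2z - 8: two numbers with sum 2 and product -8 are 4 and -2, so z^2 - 2z - 8 = (z - 4)(z + 2).
Hence p(z) = (z - 4) (z + 2), with roots -2, 4.

-2, 4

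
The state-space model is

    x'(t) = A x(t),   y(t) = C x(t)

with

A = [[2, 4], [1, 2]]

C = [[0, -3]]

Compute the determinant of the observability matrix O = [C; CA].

-9

CA = [[-3, -6]]
Observability matrix O = [C; CA] = [[0, -3], [-3, -6]]
det(O) = 0·(-6) - (-3)·(-3) = 0 - 9 = -9
Since det(O) ≠ 0, rank(O) = 2 and the system is completely observable.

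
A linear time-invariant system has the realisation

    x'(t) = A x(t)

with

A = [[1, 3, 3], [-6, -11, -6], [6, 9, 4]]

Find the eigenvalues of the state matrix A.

-5, -2, 1

det(sI - A) = s^3 - (tr A)s^2 + (M11 + M22 + M33)s - det A, where Mii is the 2×2 principal minor of A obtained by deleting row i and column i.
tr A = 1 + (-11) + 4 = -6; M11 = (-11)·4 - (-6)·9 = -44 - (-54) = 10; M22 = 1·4 - 3·6 = 4 - 18 = -14; M33 = 1·(-11) - 3·(-6) = -11 - (-18) = 7; sum of minors = 3.
det A = 1·((-11)·4 - (-6)·9) - 3·((-6)·4 - (-6)·6) + 3·((-6)·9 - (-11)·6) = 1·10 - 3·12 + 3·12 = 10.
So p(s) = det(sI - A) = s^3 + 6s^2 + 3s - 10.
Rational-root test: any integer root divides -10. Testing small divisors, s = 1 works: p(1) = 1 + 6 + 3 + (-10) = 0, so (s - 1) is a factor.
Dividing, p(s) = (s - 1)(s^2 + 7s + 10).
Factor s^2 + 7s + 10: two numbers with sum -7 and product 10 are -2 and -5, so s^2 + 7s + 10 = (s + 2)(s + 5).
Hence p(s) = (s - 1) (s + 2) (s + 5), with roots -5, -2, 1.
At least one eigenvalue has non-negative real part, so the system is not asymptotically stable.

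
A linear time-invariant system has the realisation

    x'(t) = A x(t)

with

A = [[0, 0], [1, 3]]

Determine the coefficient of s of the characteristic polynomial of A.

-3

For a 2×2 matrix, det(sI - A) = s^2 - (tr A)s + det A.
tr A = 3, det A = 0.
So p(s) = s^2 - 3s.
The coefficient of s is -3.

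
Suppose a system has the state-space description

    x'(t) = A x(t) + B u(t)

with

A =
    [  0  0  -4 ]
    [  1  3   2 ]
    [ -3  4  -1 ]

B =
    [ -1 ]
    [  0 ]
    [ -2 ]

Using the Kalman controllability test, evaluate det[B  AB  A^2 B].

-78

AB = [[8], [-5], [5]]
A^2B = [[-20], [3], [-49]]
Controllability matrix C = [B  AB  A^2B] = [[-1, 8, -20], [0, -5, 3], [-2, 5, -49]]
Expanding along the first row, det(C) = (-1)·((-5)·(-49) - 3·5) - 8·(0·(-49) - 3·(-2)) + (-20)·(0·5 - (-5)·(-2)) = (-1)·230 - 8·6 + (-20)·(-10) = -78
Since det(C) ≠ 0, rank(C) = 3 and the system is completely controllable.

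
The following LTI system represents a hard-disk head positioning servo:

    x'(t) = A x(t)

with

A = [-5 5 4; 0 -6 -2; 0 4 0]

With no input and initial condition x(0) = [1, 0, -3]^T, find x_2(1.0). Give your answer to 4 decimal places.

det(sI - A) = s^3 - (tr A)s^2 + (M11 + M22 + M33)s - det A, where Mii is the 2×2 principal minor of A obtained by deleting row i and column i.
tr A = (-5) + (-6) + 0 = -11; M11 = (-6)·0 - (-2)·4 = 0 - (-8) = 8; M22 = (-5)·0 - 4·0 = 0 - 0 = 0; M33 = (-5)·(-6) - 5·0 = 30 - 0 = 30; sum of minors = 38.
det A = (-5)·((-6)·0 - (-2)·4) - 5·(0·0 - (-2)·0) + 4·(0·4 - (-6)·0) = (-5)·8 - 5·0 + 4·0 = -40.
So p(s) = det(sI - A) = s^3 + 11s^2 + 38s + 40.
Rational-root test: any integer root divides 40. Testing small divisors, s = -2 works: p(-2) = -8 + 44 + (-76) + 40 = 0, so (s + 2) is a factor.
Dividing, p(s) = (s + 2)(s^2 + 9s + 20).
Factor s^2 + 9s + 20: two numbers with sum -9 and product 20 are -4 and -5, so s^2 + 9s + 20 = (s + 4)(s + 5).
Hence p(s) = (s + 2) (s + 4) (s + 5), with roots -5, -4, -2.
The eigenvalues -5, -4, -2 are distinct and real, so A is diagonalisable and x(t) = e^{At} x(0) = V diag(e^{λ_i t}) V^{-1} x(0), where the columns of V are the eigenvectors.
λ = -5: A - (-5)I = [[0, 5, 4], [0, -1, -2], [0, 4, 5]]. v must be orthogonal to every row; (row 1) × (row 2) = [-6, 0, 0], so take v_1 = [1, 0, 0]^T.
λ = -4: A - (-4)I = [[-1, 5, 4], [0, -2, -2], [0, 4, 4]]. v must be orthogonal to every row; (row 1) × (row 2) = [-2, -2, 2], so take v_2 = [1, 1, -1]^T.
λ = -2: A - (-2)I = [[-3, 5, 4], [0, -4, -2], [0, 4, 2]]. v must be orthogonal to every row; (row 1) × (row 2) = [6, -6, 12], so take v_3 = [1, -1, 2]^T.
V = [v_1 v_2 v_3] = [[1, 1, 1], [0, 1, -1], [0, -1, 2]] has det V = 1, so V^{-1} = adj(V)/det V = [[1, -3, -2], [0, 2, 1], [0, 1, 1]].
Modal coordinates z(0) = V^{-1} x(0): 1·1 + (-3)·0 + (-2)·(-3) = 7; 0·1 + 2·0 + 1·(-3) = -3; 0·1 + 1·0 + 1·(-3) = -3; so z(0) = [7, -3, -3]^T.
x_2(t) = Σ_i (v_i)_2 · z_i(0) · e^{λ_i t} (row 2 of V times the modal terms).
x_2(1.0) = 0·7·e^{-5·1.0} + 1·(-3)·e^{-4·1.0} + (-1)·(-3)·e^{-2·1.0} = 0·0.006738 + (-3)·0.018316 + 3·0.135335 = 0.3511.

0.3511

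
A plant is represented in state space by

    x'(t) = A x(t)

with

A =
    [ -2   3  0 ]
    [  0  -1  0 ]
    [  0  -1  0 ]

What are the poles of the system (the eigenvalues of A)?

-2, -1, 0

det(sI - A) = s^3 - (tr A)s^2 + (M11 + M22 + M33)s - det A, where Mii is the 2×2 principal minor of A obtained by deleting row i and column i.
tr A = (-2) + (-1) + 0 = -3; M11 = (-1)·0 - 0·(-1) = 0 - 0 = 0; M22 = (-2)·0 - 0·0 = 0 - 0 = 0; M33 = (-2)·(-1) - 3·0 = 2 - 0 = 2; sum of minors = 2.
det A = (-2)·((-1)·0 - 0·(-1)) - 3·(0·0 - 0·0) + 0·(0·(-1) - (-1)·0) = (-2)·0 - 3·0 + 0·0 = 0.
So p(s) = det(sI - A) = s^3 + 3s^2 + 2s.
The constant term is 0, so p(s) = s(s^2 + 3s + 2).
Factor s^2 + 3s + 2: two numbers with sum -3 and product 2 are -1 and -2, so s^2 + 3s + 2 = (s + 1)(s + 2).
Hence p(s) = s (s + 1) (s + 2), with roots -2, -1, 0.
At least one eigenvalue has non-negative real part, so the system is not asymptotically stable.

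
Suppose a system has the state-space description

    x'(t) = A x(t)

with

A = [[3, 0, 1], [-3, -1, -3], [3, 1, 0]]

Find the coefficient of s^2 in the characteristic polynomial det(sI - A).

-2

Expand det(sI - A) for the 3×3 matrix.
p(s) = s^3 - 2s^2 - 3s - 9.
(Check: constant term = det(-A) = (-1)^3 det A = -9; coefficient of s^2 = -tr A = -2.)
The coefficient of s^2 is -2.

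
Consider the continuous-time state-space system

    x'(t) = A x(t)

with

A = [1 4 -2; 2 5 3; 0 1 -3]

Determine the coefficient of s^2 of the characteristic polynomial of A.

-3

Expand det(sI - A) for the 3×3 matrix.
p(s) = s^3 - 3s^2 - 24s - 2.
(Check: constant term = det(-A) = (-1)^3 det A = -2; coefficient of s^2 = -tr A = -3.)
The coefficient of s^2 is -3.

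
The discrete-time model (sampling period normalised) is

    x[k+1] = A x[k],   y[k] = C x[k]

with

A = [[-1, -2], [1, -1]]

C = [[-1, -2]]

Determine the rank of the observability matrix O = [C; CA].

CA = [[-1, 4]]
Observability matrix O = [C; CA] = [[-1, -2], [-1, 4]]
det(O) = (-1)·4 - (-2)·(-1) = -4 - 2 = -6 ≠ 0, so rank(O) = 2.
rank(O) = 2 = n, so the pair (A, C) is completely observable.

2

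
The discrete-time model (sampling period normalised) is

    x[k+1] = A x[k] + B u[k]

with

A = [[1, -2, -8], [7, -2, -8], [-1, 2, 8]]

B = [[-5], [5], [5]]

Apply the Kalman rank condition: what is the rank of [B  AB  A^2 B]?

2

AB = [[-55], [-85], [55]]
A^2B = [[-325], [-655], [325]]
Controllability matrix C = [B  AB  A^2B] = [[-5, -55, -325], [5, -85, -655], [5, 55, 325]]
The rows r1, r2, r3 of C are linearly dependent: r1 + r3 = 0 (check each entry), so rank(C) ≤ 2.
The 2×2 minor from rows 1, 2, columns 1, 2 is (-5)·(-85) - (-55)·5 = 425 - (-275) = 700 ≠ 0, so rank(C) = 2.
rank(C) = 2 < n = 3, so the pair (A, B) is not completely controllable.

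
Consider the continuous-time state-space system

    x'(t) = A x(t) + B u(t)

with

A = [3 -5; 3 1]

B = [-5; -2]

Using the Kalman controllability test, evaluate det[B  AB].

AB = [[-5], [-17]]
Controllability matrix C = [B  AB] = [[-5, -5], [-2, -17]]
det(C) = (-5)·(-17) - (-5)·(-2) = 85 - 10 = 75
Since det(C) ≠ 0, rank(C) = 2 and the system is completely controllable.

75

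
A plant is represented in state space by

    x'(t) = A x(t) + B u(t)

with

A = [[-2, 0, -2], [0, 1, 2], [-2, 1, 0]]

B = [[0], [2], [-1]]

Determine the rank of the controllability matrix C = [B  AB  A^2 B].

AB = [[2], [0], [2]]
A^2B = [[-8], [4], [-4]]
Controllability matrix C = [B  AB  A^2B] = [[0, 2, -8], [2, 0, 4], [-1, 2, -4]]
det(C) = 0·(0·(-4) - 4·2) - 2·(2·(-4) - 4·(-1)) + (-8)·(2·2 - 0·(-1)) = 0·(-8) - 2·(-4) + (-8)·4 = -24 ≠ 0, so rank(C) = 3.
rank(C) = 3 = n, so the pair (A, B) is completely controllable.

3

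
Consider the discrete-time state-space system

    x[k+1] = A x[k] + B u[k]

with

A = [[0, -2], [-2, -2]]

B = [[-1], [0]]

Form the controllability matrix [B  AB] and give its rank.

2

AB = [[0], [2]]
Controllability matrix C = [B  AB] = [[-1, 0], [0, 2]]
det(C) = (-1)·2 - 0·0 = -2 - 0 = -2 ≠ 0, so rank(C) = 2.
rank(C) = 2 = n, so the pair (A, B) is completely controllable.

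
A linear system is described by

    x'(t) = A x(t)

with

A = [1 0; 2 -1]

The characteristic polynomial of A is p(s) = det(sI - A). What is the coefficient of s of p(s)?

For a 2×2 matrix, det(sI - A) = s^2 - (tr A)s + det A.
tr A = 0, det A = -1.
So p(s) = s^2 - 1.
The coefficient of s is 0.

0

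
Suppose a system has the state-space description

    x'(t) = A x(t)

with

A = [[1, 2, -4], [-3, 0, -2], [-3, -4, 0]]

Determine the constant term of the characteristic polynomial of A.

Expand det(sI - A) for the 3×3 matrix.
p(s) = s^3 - s^2 - 14s + 44.
(Check: constant term = det(-A) = (-1)^3 det A = 44; coefficient of s^2 = -tr A = -1.)
The constant term is 44.

44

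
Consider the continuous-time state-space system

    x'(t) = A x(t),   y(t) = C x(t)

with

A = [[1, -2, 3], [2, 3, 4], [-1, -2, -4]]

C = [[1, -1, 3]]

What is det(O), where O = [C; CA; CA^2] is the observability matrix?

-537

CA = [[-4, -11, -13]]
CA^2 = [[-13, 1, -4]]
Observability matrix O = [C; CA; CA^2] = [[1, -1, 3], [-4, -11, -13], [-13, 1, -4]]
Expanding along the first row, det(O) = 1·((-11)·(-4) - (-13)·1) - (-1)·((-4)·(-4) - (-13)·(-13)) + 3·((-4)·1 - (-11)·(-13)) = 1·57 - (-1)·(-153) + 3·(-147) = -537
Since det(O) ≠ 0, rank(O) = 3 and the system is completely observable.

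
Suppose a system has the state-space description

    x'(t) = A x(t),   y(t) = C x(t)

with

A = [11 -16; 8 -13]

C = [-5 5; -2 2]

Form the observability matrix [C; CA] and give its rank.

CA = [[-15, 15], [-6, 6]]
Observability matrix O = [C; CA] = [[-5, 5], [-2, 2], [-15, 15], [-6, 6]]
Every row of O is a scalar multiple of row 1 = [-5, 5] (multipliers 1, 2/5, 3, 6/5), so the rows span a one-dimensional space.
O ≠ 0, hence rank(O) = 1.
rank(O) = 1 < n = 2, so the pair (A, C) is not completely observable.

1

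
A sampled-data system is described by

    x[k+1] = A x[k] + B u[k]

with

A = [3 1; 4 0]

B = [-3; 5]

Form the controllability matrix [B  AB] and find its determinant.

AB = [[-4], [-12]]
Controllability matrix C = [B  AB] = [[-3, -4], [5, -12]]
det(C) = (-3)·(-12) - (-4)·5 = 36 - (-20) = 56
Since det(C) ≠ 0, rank(C) = 2 and the system is completely controllable.

56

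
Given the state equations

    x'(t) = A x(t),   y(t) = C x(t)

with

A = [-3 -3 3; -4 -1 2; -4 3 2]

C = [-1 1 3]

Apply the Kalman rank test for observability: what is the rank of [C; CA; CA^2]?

3

CA = [[-13, 11, 5]]
CA^2 = [[-25, 43, -7]]
Observability matrix O = [C; CA; CA^2] = [[-1, 1, 3], [-13, 11, 5], [-25, 43, -7]]
det(O) = (-1)·(11·(-7) - 5·43) - 1·((-13)·(-7) - 5·(-25)) + 3·((-13)·43 - 11·(-25)) = (-1)·(-292) - 1·216 + 3·(-284) = -776 ≠ 0, so rank(O) = 3.
rank(O) = 3 = n, so the pair (A, C) is completely observable.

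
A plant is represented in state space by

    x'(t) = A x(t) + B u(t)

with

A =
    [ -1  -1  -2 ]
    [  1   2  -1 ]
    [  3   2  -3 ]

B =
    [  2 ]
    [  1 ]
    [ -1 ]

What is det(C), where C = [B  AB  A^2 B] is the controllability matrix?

AB = [[-1], [5], [11]]
A^2B = [[-26], [-2], [-26]]
Controllability matrix C = [B  AB  A^2B] = [[2, -1, -26], [1, 5, -2], [-1, 11, -26]]
Expanding along the first row, det(C) = 2·(5·(-26) - (-2)·11) - (-1)·(1·(-26) - (-2)·(-1)) + (-26)·(1·11 - 5·(-1)) = 2·(-108) - (-1)·(-28) + (-26)·16 = -660
Since det(C) ≠ 0, rank(C) = 3 and the system is completely controllable.

-660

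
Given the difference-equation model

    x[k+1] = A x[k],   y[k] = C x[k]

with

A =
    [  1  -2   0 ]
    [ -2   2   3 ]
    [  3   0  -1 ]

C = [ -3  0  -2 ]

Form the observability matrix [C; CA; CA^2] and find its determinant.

252

CA = [[-9, 6, 2]]
CA^2 = [[-15, 30, 16]]
Observability matrix O = [C; CA; CA^2] = [[-3, 0, -2], [-9, 6, 2], [-15, 30, 16]]
Expanding along the first row, det(O) = (-3)·(6·16 - 2·30) - 0·((-9)·16 - 2·(-15)) + (-2)·((-9)·30 - 6·(-15)) = (-3)·36 - 0·(-114) + (-2)·(-180) = 252
Since det(O) ≠ 0, rank(O) = 3 and the system is completely observable.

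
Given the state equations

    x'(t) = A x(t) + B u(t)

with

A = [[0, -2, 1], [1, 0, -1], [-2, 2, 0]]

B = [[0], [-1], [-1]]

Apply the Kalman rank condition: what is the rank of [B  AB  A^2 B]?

3

AB = [[1], [1], [-2]]
A^2B = [[-4], [3], [0]]
Controllability matrix C = [B  AB  A^2B] = [[0, 1, -4], [-1, 1, 3], [-1, -2, 0]]
det(C) = 0·(1·0 - 3·(-2)) - 1·((-1)·0 - 3·(-1)) + (-4)·((-1)·(-2) - 1·(-1)) = 0·6 - 1·3 + (-4)·3 = -15 ≠ 0, so rank(C) = 3.
rank(C) = 3 = n, so the pair (A, B) is completely controllable.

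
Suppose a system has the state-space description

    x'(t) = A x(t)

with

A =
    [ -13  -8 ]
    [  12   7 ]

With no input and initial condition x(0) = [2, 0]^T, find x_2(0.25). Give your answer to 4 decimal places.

det(sI - A) = s^2 - (tr A)s + det A, with tr A = (-13) + 7 = -6 and det A = (-13)·7 - (-8)·12 = -91 - (-96) = 5.
So p(s) = det(sI - A) = s^2 + 6s + 5.
Factor s^2 + 6s + 5: two numbers with sum -6 and product 5 are -1 and -5, so s^2 + 6s + 5 = (s + 1)(s + 5).
Hence p(s) = (s + 1) (s + 5), with roots -5, -1.
The eigenvalues -5, -1 are distinct and real, so A is diagonalisable and x(t) = e^{At} x(0) = V diag(e^{λ_i t}) V^{-1} x(0), where the columns of V are the eigenvectors.
λ = -5: A - (-5)I = [[-8, -8], [12, 12]]. Row 1 gives (-8)·v1 + (-8)·v2 = 0, so take v_1 = [-1, 1]^T.
λ = -1: A - (-1)I = [[-12, -8], [12, 8]]. Row 1 gives (-12)·v1 + (-8)·v2 = 0, so take v_2 = [2, -3]^T.
V = [v_1 v_2] = [[-1, 2], [1, -3]] has det V = 1, so V^{-1} = adj(V)/det V = [[-3, -2], [-1, -1]].
Modal coordinates z(0) = V^{-1} x(0): (-3)·2 + (-2)·0 = -6; (-1)·2 + (-1)·0 = -2; so z(0) = [-6, -2]^T.
x_2(t) = Σ_i (v_i)_2 · z_i(0) · e^{λ_i t} (row 2 of V times the modal terms).
x_2(0.25) = 1·(-6)·e^{-5·0.25} + (-3)·(-2)·e^{-1·0.25} = (-6)·0.286505 + 6·0.778801 = 2.9538.

2.9538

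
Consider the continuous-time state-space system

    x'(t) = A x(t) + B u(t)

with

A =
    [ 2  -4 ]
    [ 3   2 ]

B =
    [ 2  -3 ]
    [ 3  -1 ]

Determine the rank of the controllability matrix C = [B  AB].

2

AB = [[-8, -2], [12, -11]]
Controllability matrix C = [B  AB] = [[2, -3, -8, -2], [3, -1, 12, -11]]
Take the 2×2 submatrix of C formed by columns 1, 2: [[2, -3], [3, -1]]. Its determinant is 2·(-1) - (-3)·3 = -2 - (-9) = 7 ≠ 0.
So rank(C) ≥ 2; since C has 2 rows, rank(C) = 2.
rank(C) = 2 = n, so the pair (A, B) is completely controllable.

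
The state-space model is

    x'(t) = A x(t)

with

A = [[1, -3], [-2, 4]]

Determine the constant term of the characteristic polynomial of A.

For a 2×2 matrix, det(sI - A) = s^2 - (tr A)s + det A.
tr A = 5, det A = -2.
So p(s) = s^2 - 5s - 2.
The constant term is -2.

-2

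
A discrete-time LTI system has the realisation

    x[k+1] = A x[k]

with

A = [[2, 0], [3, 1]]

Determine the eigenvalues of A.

det(zI - A) = z^2 - (tr A)z + det A, with tr A = 2 + 1 = 3 and det A = 2·1 - 0·3 = 2 - 0 = 2.
So p(z) = det(zI - A) = z^2 - 3z + 2.
Factor z^2 - 3z + 2: two numbers with sum 3 and product 2 are 2 and 1, so z^2 - 3z + 2 = (z - 2)(z - 1).
Hence p(z) = (z - 2) (z - 1), with roots 1, 2.

1, 2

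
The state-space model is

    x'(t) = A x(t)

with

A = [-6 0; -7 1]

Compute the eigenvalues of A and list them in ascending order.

det(sI - A) = s^2 - (tr A)s + det A, with tr A = (-6) + 1 = -5 and det A = (-6)·1 - 0·(-7) = -6 - 0 = -6.
So p(s) = det(sI - A) = s^2 + 5s - 6.
Factor s^2 + 5s - 6: two numbers with sum -5 and product -6 are 1 and -6, so s^2 + 5s - 6 = (s - 1)(s + 6).
Hence p(s) = (s - 1) (s + 6), with roots -6, 1.
At least one eigenvalue has non-negative real part, so the system is not asymptotically stable.

-6, 1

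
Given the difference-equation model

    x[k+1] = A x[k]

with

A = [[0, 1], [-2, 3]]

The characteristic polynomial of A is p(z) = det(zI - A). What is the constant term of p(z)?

2

For a 2×2 matrix, det(zI - A) = z^2 - (tr A)z + det A.
tr A = 3, det A = 2.
So p(z) = z^2 - 3z + 2.
The constant term is 2.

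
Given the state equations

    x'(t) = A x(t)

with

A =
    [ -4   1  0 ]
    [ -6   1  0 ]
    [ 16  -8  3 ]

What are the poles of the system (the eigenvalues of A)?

-2, -1, 3

det(sI - A) = s^3 - (tr A)s^2 + (M11 + M22 + M33)s - det A, where Mii is the 2×2 principal minor of A obtained by deleting row i and column i.
tr A = (-4) + 1 + 3 = 0; M11 = 1·3 - 0·(-8) = 3 - 0 = 3; M22 = (-4)·3 - 0·16 = -12 - 0 = -12; M33 = (-4)·1 - 1·(-6) = -4 - (-6) = 2; sum of minors = -7.
det A = (-4)·(1·3 - 0·(-8)) - 1·((-6)·3 - 0·16) + 0·((-6)·(-8) - 1·16) = (-4)·3 - 1·(-18) + 0·32 = 6.
So p(s) = det(sI - A) = s^3 - 7s - 6.
Rational-root test: any integer root divides -6. Testing small divisors, s = -1 works: p(-1) = -1 + 0 + 7 + (-6) = 0, so (s + 1) is a factor.
Dividing, p(s) = (s + 1)(s^2 - s - 6).
Factor s^2 - s - 6: two numbers with sum 1 and product -6 are 3 and -2, so s^2 - s - 6 = (s - 3)(s + 2).
Hence p(s) = (s - 3) (s + 1) (s + 2), with roots -2, -1, 3.
At least one eigenvalue has non-negative real part, so the system is not asymptotically stable.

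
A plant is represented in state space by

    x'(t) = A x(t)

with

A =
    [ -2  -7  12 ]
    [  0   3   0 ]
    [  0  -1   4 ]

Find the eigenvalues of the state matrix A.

det(sI - A) = s^3 - (tr A)s^2 + (M11 + M22 + M33)s - det A, where Mii is the 2×2 principal minor of A obtained by deleting row i and column i.
tr A = (-2) + 3 + 4 = 5; M11 = 3·4 - 0·(-1) = 12 - 0 = 12; M22 = (-2)·4 - 12·0 = -8 - 0 = -8; M33 = (-2)·3 - (-7)·0 = -6 - 0 = -6; sum of minors = -2.
det A = (-2)·(3·4 - 0·(-1)) - (-7)·(0·4 - 0·0) + 12·(0·(-1) - 3·0) = (-2)·12 - (-7)·0 + 12·0 = -24.
So p(s) = det(sI - A) = s^3 - 5s^2 - 2s + 24.
Rational-root test: any integer root divides 24. Testing small divisors, s = -2 works: p(-2) = -8 + (-20) + 4 + 24 = 0, so (s + 2) is a factor.
Dividing, p(s) = (s + 2)(s^2 - 7s + 12).
Factor s^2 - 7s + 12: two numbers with sum 7 and product 12 are 4 and 3, so s^2 - 7s + 12 = (s - 4)(s - 3).
Hence p(s) = (s - 4) (s - 3) (s + 2), with roots -2, 3, 4.
At least one eigenvalue has non-negative real part, so the system is not asymptotically stable.

-2, 3, 4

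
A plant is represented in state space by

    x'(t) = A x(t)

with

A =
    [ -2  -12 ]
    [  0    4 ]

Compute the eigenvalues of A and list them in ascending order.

-2, 4

det(sI - A) = s^2 - (tr A)s + det A, with tr A = (-2) + 4 = 2 and det A = (-2)·4 - (-12)·0 = -8 - 0 = -8.
So p(s) = det(sI - A) = s^2 - 2s - 8.
Factor s^2 - 2s - 8: two numbers with sum 2 and product -8 are 4 and -2, so s^2 - 2s - 8 = (s - 4)(s + 2).
Hence p(s) = (s - 4) (s + 2), with roots -2, 4.
At least one eigenvalue has non-negative real part, so the system is not asymptotically stable.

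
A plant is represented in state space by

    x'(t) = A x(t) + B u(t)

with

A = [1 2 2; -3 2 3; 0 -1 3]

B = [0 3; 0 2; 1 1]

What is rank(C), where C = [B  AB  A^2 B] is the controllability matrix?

AB = [[2, 9], [3, -2], [3, 1]]
A^2B = [[14, 7], [9, -28], [6, 5]]
Controllability matrix C = [B  AB  A^2B] = [[0, 3, 2, 9, 14, 7], [0, 2, 3, -2, 9, -28], [1, 1, 3, 1, 6, 5]]
Take the 3×3 submatrix of C formed by columns 1, 2, 3: [[0, 3, 2], [0, 2, 3], [1, 1, 3]]. Its determinant is 0·(2·3 - 3·1) - 3·(0·3 - 3·1) + 2·(0·1 - 2·1) = 0·3 - 3·(-3) + 2·(-2) = 5 ≠ 0.
So rank(C) ≥ 3; since C has 3 rows, rank(C) = 3.
rank(C) = 3 = n, so the pair (A, B) is completely controllable.

3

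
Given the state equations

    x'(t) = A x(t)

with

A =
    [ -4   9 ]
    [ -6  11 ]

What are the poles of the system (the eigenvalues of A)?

det(sI - A) = s^2 - (tr A)s + det A, with tr A = (-4) + 11 = 7 and det A = (-4)·11 - 9·(-6) = -44 - (-54) = 10.
So p(s) = det(sI - A) = s^2 - 7s + 10.
Factor s^2 - 7s + 10: two numbers with sum 7 and product 10 are 5 and 2, so s^2 - 7s + 10 = (s - 5)(s - 2).
Hence p(s) = (s - 5) (s - 2), with roots 2, 5.
At least one eigenvalue has non-negative real part, so the system is not asymptotically stable.

2, 5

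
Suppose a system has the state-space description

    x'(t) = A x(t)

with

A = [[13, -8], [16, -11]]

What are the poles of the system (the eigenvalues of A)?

-3, 5

det(sI - A) = s^2 - (tr A)s + det A, with tr A = 13 + (-11) = 2 and det A = 13·(-11) - (-8)·16 = -143 - (-128) = -15.
So p(s) = det(sI - A) = s^2 - 2s - 15.
Factor s^2 - 2s - 15: two numbers with sum 2 and product -15 are 5 and -3, so s^2 - 2s - 15 = (s - 5)(s + 3).
Hence p(s) = (s - 5) (s + 3), with roots -3, 5.
At least one eigenvalue has non-negative real part, so the system is not asymptotically stable.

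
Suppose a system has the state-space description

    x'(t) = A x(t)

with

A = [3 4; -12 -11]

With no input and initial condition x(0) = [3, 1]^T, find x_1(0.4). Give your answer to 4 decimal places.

2.7280

det(sI - A) = s^2 - (tr A)s + det A, with tr A = 3 + (-11) = -8 and det A = 3·(-11) - 4·(-12) = -33 - (-48) = 15.
So p(s) = det(sI - A) = s^2 + 8s + 15.
Factor s^2 + 8s + 15: two numbers with sum -8 and product 15 are -3 and -5, so s^2 + 8s + 15 = (s + 3)(s + 5).
Hence p(s) = (s + 3) (s + 5), with roots -5, -3.
The eigenvalues -5, -3 are distinct and real, so A is diagonalisable and x(t) = e^{At} x(0) = V diag(e^{λ_i t}) V^{-1} x(0), where the columns of V are the eigenvectors.
λ = -5: A - (-5)I = [[8, 4], [-12, -6]]. Row 1 gives 8·v1 + 4·v2 = 0, so take v_1 = [-1, 2]^T.
λ = -3: A - (-3)I = [[6, 4], [-12, -8]]. Row 1 gives 6·v1 + 4·v2 = 0, so take v_2 = [2, -3]^T.
V = [v_1 v_2] = [[-1, 2], [2, -3]] has det V = -1, so V^{-1} = adj(V)/det V = [[3, 2], [2, 1]].
Modal coordinates z(0) = V^{-1} x(0): 3·3 + 2·1 = 11; 2·3 + 1·1 = 7; so z(0) = [11, 7]^T.
x_1(t) = Σ_i (v_i)_1 · z_i(0) · e^{λ_i t} (row 1 of V times the modal terms).
x_1(0.4) = (-1)·11·e^{-5·0.4} + 2·7·e^{-3·0.4} = (-11)·0.135335 + 14·0.301194 = 2.7280.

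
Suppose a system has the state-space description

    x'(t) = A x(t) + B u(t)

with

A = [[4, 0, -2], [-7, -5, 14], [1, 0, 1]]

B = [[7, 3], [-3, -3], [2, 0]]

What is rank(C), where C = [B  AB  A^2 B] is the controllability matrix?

AB = [[24, 12], [-6, -6], [9, 3]]
A^2B = [[78, 42], [-12, -12], [33, 15]]
Controllability matrix C = [B  AB  A^2B] = [[7, 3, 24, 12, 78, 42], [-3, -3, -6, -6, -12, -12], [2, 0, 9, 3, 33, 15]]
The rows r1, r2, r3 of C are linearly dependent: -r1 - r2 + 2·r3 = 0 (check each entry), so rank(C) ≤ 2.
The 2×2 minor from rows 1, 2, columns 1, 2 is 7·(-3) - 3·(-3) = -21 - (-9) = -12 ≠ 0, so rank(C) = 2.
rank(C) = 2 < n = 3, so the pair (A, B) is not completely controllable.

2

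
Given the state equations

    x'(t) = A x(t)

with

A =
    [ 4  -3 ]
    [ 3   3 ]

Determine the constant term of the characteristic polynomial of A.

For a 2×2 matrix, det(sI - A) = s^2 - (tr A)s + det A.
tr A = 7, det A = 21.
So p(s) = s^2 - 7s + 21.
The constant term is 21.

21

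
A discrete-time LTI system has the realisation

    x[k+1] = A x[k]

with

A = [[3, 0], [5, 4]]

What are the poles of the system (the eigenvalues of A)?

det(zI - A) = z^2 - (tr A)z + det A, with tr A = 3 + 4 = 7 and det A = 3·4 - 0·5 = 12 - 0 = 12.
So p(z) = det(zI - A) = z^2 - 7z + 12.
Factor z^2 - 7z + 12: two numbers with sum 7 and product 12 are 4 and 3, so z^2 - 7z + 12 = (z - 4)(z - 3).
Hence p(z) = (z - 4) (z - 3), with roots 3, 4.

3, 4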